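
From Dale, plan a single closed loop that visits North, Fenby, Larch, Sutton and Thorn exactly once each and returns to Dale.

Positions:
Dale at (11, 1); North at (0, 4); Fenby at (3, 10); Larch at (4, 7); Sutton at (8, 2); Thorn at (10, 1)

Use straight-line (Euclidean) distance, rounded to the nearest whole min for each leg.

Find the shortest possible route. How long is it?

Shortest round trip = 30 min.

There are 60 distinct closed tours to check (reversals are equivalent).
Dale - North - Fenby - Larch - Sutton - Thorn - Dale: 11+7+3+6+2+1 = 30
Dale - North - Fenby - Larch - Thorn - Sutton - Dale: 11+7+3+8+2+3 = 34
Dale - North - Fenby - Sutton - Larch - Thorn - Dale: 11+7+9+6+8+1 = 42
Dale - North - Fenby - Sutton - Thorn - Larch - Dale: 11+7+9+2+8+9 = 46
Dale - North - Fenby - Thorn - Larch - Sutton - Dale: 11+7+11+8+6+3 = 46
Dale - North - Fenby - Thorn - Sutton - Larch - Dale: 11+7+11+2+6+9 = 46
Dale - North - Larch - Fenby - Sutton - Thorn - Dale: 11+5+3+9+2+1 = 31
Dale - North - Larch - Fenby - Thorn - Sutton - Dale: 11+5+3+11+2+3 = 35
Dale - North - Larch - Sutton - Fenby - Thorn - Dale: 11+5+6+9+11+1 = 43
Dale - North - Larch - Sutton - Thorn - Fenby - Dale: 11+5+6+2+11+12 = 47
Dale - North - Larch - Thorn - Fenby - Sutton - Dale: 11+5+8+11+9+3 = 47
Dale - North - Larch - Thorn - Sutton - Fenby - Dale: 11+5+8+2+9+12 = 47
Dale - North - Sutton - Fenby - Larch - Thorn - Dale: 11+8+9+3+8+1 = 40
Dale - North - Sutton - Fenby - Thorn - Larch - Dale: 11+8+9+11+8+9 = 56
… (46 more)
The minimum is 30.
One optimal route: Dale → North → Fenby → Larch → Sutton → Thorn → Dale (or its reverse).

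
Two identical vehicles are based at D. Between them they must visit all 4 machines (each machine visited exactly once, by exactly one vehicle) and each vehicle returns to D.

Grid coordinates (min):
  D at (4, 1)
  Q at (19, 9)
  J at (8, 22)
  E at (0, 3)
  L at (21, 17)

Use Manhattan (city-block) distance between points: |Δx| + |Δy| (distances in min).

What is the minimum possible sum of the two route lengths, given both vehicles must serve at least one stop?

Check every non-empty split of the stops between the two vehicles; for each half take its own optimal tour:
  {Q} + {J, E, L}: 46 + 84 = 130
  {J} + {Q, E, L}: 50 + 74 = 124
  {Q, J} + {E, L}: 72 + 74 = 146
  {E} + {Q, J, L}: 12 + 76 = 88
  {Q, E} + {J, L}: 54 + 76 = 130
  {J, E} + {Q, L}: 58 + 66 = 124
  … (7 splits in total)
Best: vehicle 1 D → E → D = 12; vehicle 2 D → Q → L → J → D = 76; combined 88.

Minimum combined distance: 88 min.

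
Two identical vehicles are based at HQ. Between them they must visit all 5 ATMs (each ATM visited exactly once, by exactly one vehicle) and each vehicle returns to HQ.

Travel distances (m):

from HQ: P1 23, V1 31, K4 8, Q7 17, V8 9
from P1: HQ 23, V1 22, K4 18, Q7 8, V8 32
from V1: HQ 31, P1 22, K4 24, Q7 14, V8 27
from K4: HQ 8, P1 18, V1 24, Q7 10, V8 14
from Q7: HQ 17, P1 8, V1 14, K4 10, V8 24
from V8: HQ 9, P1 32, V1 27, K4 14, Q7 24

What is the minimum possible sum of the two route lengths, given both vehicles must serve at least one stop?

Try each way of splitting the stops between the two vehicles (each non-empty) and, for each split, find the best tour for each vehicle:
  {P1} + {V1, K4, Q7, V8}: 46 + 68 = 114
  {V1} + {P1, K4, Q7, V8}: 62 + 64 = 126
  {P1, V1} + {K4, Q7, V8}: 76 + 50 = 126
  {K4} + {P1, V1, Q7, V8}: 16 + 81 = 97
  {P1, K4} + {V1, Q7, V8}: 49 + 67 = 116
  {V1, K4} + {P1, Q7, V8}: 63 + 64 = 127
  … (15 splits in total)
  {P1, V1, K4, Q7} + {V8}: 77 + 18 = 95  ← best
Best: vehicle 1 HQ → P1 → V1 → Q7 → K4 → HQ = 77; vehicle 2 HQ → V8 → HQ = 18; combined 95.

Minimum combined distance: 95 m.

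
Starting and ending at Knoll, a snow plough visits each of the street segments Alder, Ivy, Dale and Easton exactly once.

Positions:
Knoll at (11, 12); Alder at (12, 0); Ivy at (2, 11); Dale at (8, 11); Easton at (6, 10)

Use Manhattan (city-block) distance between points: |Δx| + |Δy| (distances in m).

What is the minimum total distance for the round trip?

With 4 stops there are 4!/2 = 12 distinct round trips (a route and its reverse cost the same).
Knoll-Alder-Ivy-Dale-Easton-Knoll: 13+21+6+3+7 = 50
Knoll-Alder-Ivy-Easton-Dale-Knoll: 13+21+5+3+4 = 46
Knoll-Alder-Dale-Ivy-Easton-Knoll: 13+15+6+5+7 = 46
Knoll-Alder-Dale-Easton-Ivy-Knoll: 13+15+3+5+10 = 46
Knoll-Alder-Easton-Ivy-Dale-Knoll: 13+16+5+6+4 = 44
Knoll-Alder-Easton-Dale-Ivy-Knoll: 13+16+3+6+10 = 48
Knoll-Ivy-Alder-Dale-Easton-Knoll: 10+21+15+3+7 = 56
Knoll-Ivy-Alder-Easton-Dale-Knoll: 10+21+16+3+4 = 54
Knoll-Ivy-Dale-Alder-Easton-Knoll: 10+6+15+16+7 = 54
Knoll-Ivy-Easton-Alder-Dale-Knoll: 10+5+16+15+4 = 50
Knoll-Dale-Alder-Ivy-Easton-Knoll: 4+15+21+5+7 = 52
Knoll-Dale-Ivy-Alder-Easton-Knoll: 4+6+21+16+7 = 54
The minimum is 44.
One optimal route: Knoll → Alder → Easton → Ivy → Dale → Knoll (or its reverse).

Shortest round trip = 44 m.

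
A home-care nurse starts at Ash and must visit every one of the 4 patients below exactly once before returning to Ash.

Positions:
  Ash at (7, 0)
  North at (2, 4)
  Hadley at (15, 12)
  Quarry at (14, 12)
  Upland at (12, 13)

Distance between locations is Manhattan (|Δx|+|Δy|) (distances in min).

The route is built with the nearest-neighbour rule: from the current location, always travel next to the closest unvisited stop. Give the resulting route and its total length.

Ash → [North:9 / Upland:18 / Quarry:19 / Hadley:20] → North (9)
North → [Upland:19 / Quarry:20 / Hadley:21] → Upland (19)
Upland → [Quarry:3 / Hadley:4] → Quarry (3)
Quarry → [Hadley:1] → Hadley (1)
Return Hadley→Ash: 20.
Total = 9 + 19 + 3 + 1 + 20 = 52.

Total distance 52 min via the nearest-neighbour route Ash → North → Upland → Quarry → Hadley → Ash.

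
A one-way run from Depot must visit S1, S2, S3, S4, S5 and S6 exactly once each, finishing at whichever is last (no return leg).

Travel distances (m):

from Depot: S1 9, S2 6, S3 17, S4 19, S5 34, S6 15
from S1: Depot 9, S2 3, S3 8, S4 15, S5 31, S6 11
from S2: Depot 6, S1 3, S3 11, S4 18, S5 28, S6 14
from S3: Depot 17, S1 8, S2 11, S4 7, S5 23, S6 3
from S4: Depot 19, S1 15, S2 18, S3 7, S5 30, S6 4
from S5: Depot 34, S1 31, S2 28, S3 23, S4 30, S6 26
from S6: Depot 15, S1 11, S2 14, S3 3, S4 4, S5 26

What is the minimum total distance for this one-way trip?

Minimum one-way distance = 54 m.

There are 6! = 720 possible orderings.
Depot → S1 → S2 → S3 → S4 → S5 → S6: 9+3+11+7+30+26 = 86
Depot → S1 → S2 → S3 → S4 → S6 → S5: 9+3+11+7+4+26 = 60
Depot → S1 → S2 → S3 → S5 → S4 → S6: 9+3+11+23+30+4 = 80
Depot → S1 → S2 → S3 → S5 → S6 → S4: 9+3+11+23+26+4 = 76
Depot → S1 → S2 → S3 → S6 → S4 → S5: 9+3+11+3+4+30 = 60
Depot → S1 → S2 → S3 → S6 → S5 → S4: 9+3+11+3+26+30 = 82
Depot → S1 → S2 → S4 → S3 → S5 → S6: 9+3+18+7+23+26 = 86
Depot → S1 → S2 → S4 → S3 → S6 → S5: 9+3+18+7+3+26 = 66
… (712 more)
Depot → S2 → S1 → S3 → S4 → S6 → S5: 6+3+8+7+4+26 = 54  ← best
The minimum is 54.
One shortest path: Depot → S2 → S1 → S3 → S4 → S6 → S5.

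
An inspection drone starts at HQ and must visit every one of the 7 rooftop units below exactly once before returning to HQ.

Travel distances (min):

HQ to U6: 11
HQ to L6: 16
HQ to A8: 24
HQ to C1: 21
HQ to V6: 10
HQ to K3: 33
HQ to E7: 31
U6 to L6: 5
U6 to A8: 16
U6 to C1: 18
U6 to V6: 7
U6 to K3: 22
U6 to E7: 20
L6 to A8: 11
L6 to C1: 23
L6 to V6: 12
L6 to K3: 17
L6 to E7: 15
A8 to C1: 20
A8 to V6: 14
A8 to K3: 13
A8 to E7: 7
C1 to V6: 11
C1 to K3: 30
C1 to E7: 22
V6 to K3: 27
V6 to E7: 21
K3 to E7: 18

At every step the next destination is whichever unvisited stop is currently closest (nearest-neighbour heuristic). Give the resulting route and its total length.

Nearest-neighbour total = 109 min; route HQ → V6 → U6 → L6 → A8 → E7 → K3 → C1 → HQ.

At HQ the remaining stops are V6 10, U6 11, L6 16, C1 21, A8 24, E7 31, K3 33; go to V6.
At V6 the remaining stops are U6 7, C1 11, L6 12, A8 14, E7 21, K3 27; go to U6.
At U6 the remaining stops are L6 5, A8 16, C1 18, E7 20, K3 22; go to L6.
At L6 the remaining stops are A8 11, E7 15, K3 17, C1 23; go to A8.
At A8 the remaining stops are E7 7, K3 13, C1 20; go to E7.
At E7 the remaining stops are K3 18, C1 22; go to K3.
At K3 the remaining stops are C1 30; go to C1.
Return C1→HQ: 21.
Total = 10 + 7 + 5 + 11 + 7 + 18 + 30 + 21 = 109.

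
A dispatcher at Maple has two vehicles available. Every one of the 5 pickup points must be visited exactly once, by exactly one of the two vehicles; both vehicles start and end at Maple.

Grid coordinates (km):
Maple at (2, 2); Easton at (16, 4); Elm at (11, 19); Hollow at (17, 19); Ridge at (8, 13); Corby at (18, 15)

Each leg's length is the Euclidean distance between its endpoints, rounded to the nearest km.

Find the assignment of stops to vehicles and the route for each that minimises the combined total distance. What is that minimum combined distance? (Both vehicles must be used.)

79 km — the smallest possible combined total.

There are 2^4 − 1 = 15 ways to divide the 5 stops into two non-empty groups. For each, the best each vehicle can do is its own shortest tour through its group:
  {Easton} + {Elm, Hollow, Ridge, Corby}: 28 + 51 = 79
  {Elm} + {Easton, Hollow, Ridge, Corby}: 38 + 53 = 91
  {Easton, Elm} + {Hollow, Ridge, Corby}: 49 + 49 = 98
  {Hollow} + {Easton, Elm, Ridge, Corby}: 46 + 53 = 99
  {Easton, Hollow} + {Elm, Ridge, Corby}: 52 + 49 = 101
  {Elm, Hollow} + {Easton, Ridge, Corby}: 48 + 48 = 96
  … (15 splits in total)
Best: vehicle 1 Maple → Easton → Maple = 28; vehicle 2 Maple → Ridge → Elm → Hollow → Corby → Maple = 51; combined 79.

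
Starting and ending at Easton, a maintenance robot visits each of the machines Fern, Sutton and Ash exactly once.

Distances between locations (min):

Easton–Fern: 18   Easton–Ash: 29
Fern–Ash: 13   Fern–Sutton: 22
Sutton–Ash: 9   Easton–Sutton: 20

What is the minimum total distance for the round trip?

Minimum total distance: 60 min.

With 3 stops there are 3!/2 = 3 distinct round trips (a route and its reverse cost the same).
Easton → Fern → Sutton → Ash → Easton: 18+22+9+29 = 78
Easton → Fern → Ash → Sutton → Easton: 18+13+9+20 = 60
Easton → Sutton → Fern → Ash → Easton: 20+22+13+29 = 84
The minimum is 60.
One optimal route: Easton → Fern → Ash → Sutton → Easton (or its reverse).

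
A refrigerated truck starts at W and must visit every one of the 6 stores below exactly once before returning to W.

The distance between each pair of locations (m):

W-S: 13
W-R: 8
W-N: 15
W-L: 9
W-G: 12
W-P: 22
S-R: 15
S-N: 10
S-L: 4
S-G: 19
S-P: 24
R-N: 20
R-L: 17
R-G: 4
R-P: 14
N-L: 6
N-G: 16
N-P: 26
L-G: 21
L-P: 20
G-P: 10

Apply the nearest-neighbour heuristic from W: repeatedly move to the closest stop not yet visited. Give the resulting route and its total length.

Total distance 71 m via the nearest-neighbour route W → R → G → P → L → S → N → W.

From W: distances to unvisited — R=8, L=9, G=12, S=13, N=15, P=22. Nearest is R (8).
From R: distances to unvisited — G=4, P=14, S=15, L=17, N=20. Nearest is G (4).
From G: distances to unvisited — P=10, N=16, S=19, L=21. Nearest is P (10).
From P: distances to unvisited — L=20, S=24, N=26. Nearest is L (20).
From L: distances to unvisited — S=4, N=6. Nearest is S (4).
From S: distances to unvisited — N=10. Nearest is N (10).
Return N→W: 15.
Total = 8 + 4 + 10 + 20 + 4 + 10 + 15 = 71.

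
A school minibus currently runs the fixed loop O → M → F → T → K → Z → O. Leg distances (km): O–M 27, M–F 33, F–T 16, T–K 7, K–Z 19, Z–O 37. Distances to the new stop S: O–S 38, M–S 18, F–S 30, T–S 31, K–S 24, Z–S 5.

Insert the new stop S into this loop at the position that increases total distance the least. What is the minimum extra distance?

Minimum extra distance: 6 km, inserting S between Z and O.

Insertion cost between consecutive stops i–j is d(i,S) + d(S,j) − d(i,j):
  between O and M: 38 + 18 − 27 = 29
  between M and F: 18 + 30 − 33 = 15
  between F and T: 30 + 31 − 16 = 45
  between T and K: 31 + 24 − 7 = 48
  between K and Z: 24 + 5 − 19 = 10
  between Z and O: 5 + 38 − 37 = 6
Cheapest insertion is between Z and O, adding 6.
New total = 139 + 6 = 145.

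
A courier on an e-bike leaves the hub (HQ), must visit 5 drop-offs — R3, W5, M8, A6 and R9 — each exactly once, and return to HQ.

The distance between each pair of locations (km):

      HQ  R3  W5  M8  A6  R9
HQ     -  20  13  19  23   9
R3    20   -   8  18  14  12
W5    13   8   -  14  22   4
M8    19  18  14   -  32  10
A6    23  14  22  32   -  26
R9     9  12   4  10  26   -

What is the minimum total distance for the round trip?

There are 60 distinct closed tours to check (reversals are equivalent).
HQ-R3-W5-M8-A6-R9-HQ: 20+8+14+32+26+9 = 109
HQ-R3-W5-M8-R9-A6-HQ: 20+8+14+10+26+23 = 101
HQ-R3-W5-A6-M8-R9-HQ: 20+8+22+32+10+9 = 101
HQ-R3-W5-A6-R9-M8-HQ: 20+8+22+26+10+19 = 105
HQ-R3-W5-R9-M8-A6-HQ: 20+8+4+10+32+23 = 97
HQ-R3-W5-R9-A6-M8-HQ: 20+8+4+26+32+19 = 109
HQ-R3-M8-W5-A6-R9-HQ: 20+18+14+22+26+9 = 109
HQ-R3-M8-W5-R9-A6-HQ: 20+18+14+4+26+23 = 105
HQ-R3-M8-A6-W5-R9-HQ: 20+18+32+22+4+9 = 105
HQ-R3-M8-A6-R9-W5-HQ: 20+18+32+26+4+13 = 113
HQ-R3-M8-R9-W5-A6-HQ: 20+18+10+4+22+23 = 97
HQ-R3-M8-R9-A6-W5-HQ: 20+18+10+26+22+13 = 109
HQ-R3-A6-W5-M8-R9-HQ: 20+14+22+14+10+9 = 89
HQ-R3-A6-W5-R9-M8-HQ: 20+14+22+4+10+19 = 89
… (46 more)
HQ-M8-R9-W5-R3-A6-HQ: 19+10+4+8+14+23 = 78  ← best
The minimum is 78.
One optimal route: HQ → M8 → R9 → W5 → R3 → A6 → HQ (or its reverse).

Minimum total distance: 78 km.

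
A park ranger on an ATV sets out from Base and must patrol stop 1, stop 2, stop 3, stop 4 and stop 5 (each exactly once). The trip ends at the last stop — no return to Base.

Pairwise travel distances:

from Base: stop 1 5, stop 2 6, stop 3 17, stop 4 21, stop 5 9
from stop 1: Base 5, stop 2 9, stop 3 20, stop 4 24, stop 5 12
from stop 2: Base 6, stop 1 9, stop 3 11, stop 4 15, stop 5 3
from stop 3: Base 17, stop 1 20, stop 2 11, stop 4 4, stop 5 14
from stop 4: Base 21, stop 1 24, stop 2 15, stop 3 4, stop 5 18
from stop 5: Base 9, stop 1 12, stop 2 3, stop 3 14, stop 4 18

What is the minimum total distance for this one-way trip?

Minimum one-way distance = 35.

There are 5! = 120 possible orderings.
Base - stop 1 - stop 2 - stop 3 - stop 4 - stop 5: 5+9+11+4+18 = 47
Base - stop 1 - stop 2 - stop 3 - stop 5 - stop 4: 5+9+11+14+18 = 57
Base - stop 1 - stop 2 - stop 4 - stop 3 - stop 5: 5+9+15+4+14 = 47
Base - stop 1 - stop 2 - stop 4 - stop 5 - stop 3: 5+9+15+18+14 = 61
Base - stop 1 - stop 2 - stop 5 - stop 3 - stop 4: 5+9+3+14+4 = 35
Base - stop 1 - stop 2 - stop 5 - stop 4 - stop 3: 5+9+3+18+4 = 39
Base - stop 1 - stop 3 - stop 2 - stop 4 - stop 5: 5+20+11+15+18 = 69
Base - stop 1 - stop 3 - stop 2 - stop 5 - stop 4: 5+20+11+3+18 = 57
Base - stop 1 - stop 3 - stop 4 - stop 2 - stop 5: 5+20+4+15+3 = 47
Base - stop 1 - stop 3 - stop 4 - stop 5 - stop 2: 5+20+4+18+3 = 50
Base - stop 1 - stop 3 - stop 5 - stop 2 - stop 4: 5+20+14+3+15 = 57
Base - stop 1 - stop 3 - stop 5 - stop 4 - stop 2: 5+20+14+18+15 = 72
Base - stop 1 - stop 4 - stop 2 - stop 3 - stop 5: 5+24+15+11+14 = 69
Base - stop 1 - stop 4 - stop 2 - stop 5 - stop 3: 5+24+15+3+14 = 61
… (106 more)
The minimum is 35.
One shortest path: Base → stop 1 → stop 2 → stop 5 → stop 3 → stop 4.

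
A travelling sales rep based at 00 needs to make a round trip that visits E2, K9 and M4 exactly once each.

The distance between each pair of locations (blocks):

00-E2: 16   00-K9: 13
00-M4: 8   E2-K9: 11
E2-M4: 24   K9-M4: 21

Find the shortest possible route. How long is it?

56 blocks — the shortest possible round trip.

With 3 stops there are 3!/2 = 3 distinct round trips (a route and its reverse cost the same).
00→E2→K9→M4→00: 16+11+21+8 = 56
00→E2→M4→K9→00: 16+24+21+13 = 74
00→K9→E2→M4→00: 13+11+24+8 = 56
The minimum is 56.
One optimal route: 00 → E2 → K9 → M4 → 00 (or its reverse).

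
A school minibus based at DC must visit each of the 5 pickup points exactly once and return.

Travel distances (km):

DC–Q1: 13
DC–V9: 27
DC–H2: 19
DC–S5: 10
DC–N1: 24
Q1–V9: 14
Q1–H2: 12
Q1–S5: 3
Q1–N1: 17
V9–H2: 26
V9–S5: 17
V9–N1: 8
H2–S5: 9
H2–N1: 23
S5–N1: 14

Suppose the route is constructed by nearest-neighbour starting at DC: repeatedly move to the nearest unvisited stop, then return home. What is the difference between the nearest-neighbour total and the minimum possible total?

6 km longer than the optimal tour.

DC: S5=10, Q1=13, H2=19, N1=24, V9=27 ⇒ S5
S5: Q1=3, H2=9, N1=14, V9=17 ⇒ Q1
Q1: H2=12, V9=14, N1=17 ⇒ H2
H2: N1=23, V9=26 ⇒ N1
N1: V9=8 ⇒ V9
NN route DC → S5 → Q1 → H2 → N1 → V9 → DC costs 83.
Optimal: DC → Q1 → V9 → N1 → H2 → S5 → DC costs 77 (by enumerating all 60 distinct tours).
Excess = 83 − 77 = 6.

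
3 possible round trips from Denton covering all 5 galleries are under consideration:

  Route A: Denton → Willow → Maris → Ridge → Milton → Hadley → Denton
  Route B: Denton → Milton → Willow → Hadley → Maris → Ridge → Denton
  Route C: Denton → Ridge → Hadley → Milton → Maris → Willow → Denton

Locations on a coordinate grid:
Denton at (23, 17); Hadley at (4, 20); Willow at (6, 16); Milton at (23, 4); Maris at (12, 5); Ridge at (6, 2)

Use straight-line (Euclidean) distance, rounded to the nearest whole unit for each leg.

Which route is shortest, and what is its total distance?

Shortest is Route B, total 85.

Route A: 17 + 13 + 7 + 17 + 25 + 19 = 98
Route B: 13 + 21 + 4 + 17 + 7 + 23 = 85
Route C: 23 + 18 + 25 + 11 + 13 + 17 = 107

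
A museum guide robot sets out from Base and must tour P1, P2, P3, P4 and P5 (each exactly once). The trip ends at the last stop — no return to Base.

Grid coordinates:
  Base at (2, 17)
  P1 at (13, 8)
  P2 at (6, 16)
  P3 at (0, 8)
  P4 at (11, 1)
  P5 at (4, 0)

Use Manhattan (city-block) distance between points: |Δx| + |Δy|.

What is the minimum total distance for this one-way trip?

Shortest open route: 48.

There are 5! = 120 possible orderings.
Base - P1 - P2 - P3 - P4 - P5: 20+15+14+18+8 = 75
Base - P1 - P2 - P3 - P5 - P4: 20+15+14+12+8 = 69
Base - P1 - P2 - P4 - P3 - P5: 20+15+20+18+12 = 85
Base - P1 - P2 - P4 - P5 - P3: 20+15+20+8+12 = 75
Base - P1 - P2 - P5 - P3 - P4: 20+15+18+12+18 = 83
Base - P1 - P2 - P5 - P4 - P3: 20+15+18+8+18 = 79
Base - P1 - P3 - P2 - P4 - P5: 20+13+14+20+8 = 75
Base - P1 - P3 - P2 - P5 - P4: 20+13+14+18+8 = 73
Base - P1 - P3 - P4 - P2 - P5: 20+13+18+20+18 = 89
Base - P1 - P3 - P4 - P5 - P2: 20+13+18+8+18 = 77
Base - P1 - P3 - P5 - P2 - P4: 20+13+12+18+20 = 83
Base - P1 - P3 - P5 - P4 - P2: 20+13+12+8+20 = 73
Base - P1 - P4 - P2 - P3 - P5: 20+9+20+14+12 = 75
Base - P1 - P4 - P2 - P5 - P3: 20+9+20+18+12 = 79
… (106 more)
Base - P2 - P3 - P5 - P4 - P1: 5+14+12+8+9 = 48  ← best
The minimum is 48.
One shortest path: Base → P2 → P3 → P5 → P4 → P1.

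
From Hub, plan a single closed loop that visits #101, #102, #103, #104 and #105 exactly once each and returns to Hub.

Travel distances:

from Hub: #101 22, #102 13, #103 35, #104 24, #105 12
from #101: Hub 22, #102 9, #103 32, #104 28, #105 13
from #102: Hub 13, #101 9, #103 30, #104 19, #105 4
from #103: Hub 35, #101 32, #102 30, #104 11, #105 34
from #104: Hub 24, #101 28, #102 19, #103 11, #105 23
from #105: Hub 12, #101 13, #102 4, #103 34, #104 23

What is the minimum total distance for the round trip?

There are 60 distinct closed tours to check (reversals are equivalent).
Hub→#101→#102→#103→#104→#105→Hub: 22+9+30+11+23+12 = 107
Hub→#101→#102→#103→#105→#104→Hub: 22+9+30+34+23+24 = 142
Hub→#101→#102→#104→#103→#105→Hub: 22+9+19+11+34+12 = 107
Hub→#101→#102→#104→#105→#103→Hub: 22+9+19+23+34+35 = 142
Hub→#101→#102→#105→#103→#104→Hub: 22+9+4+34+11+24 = 104
Hub→#101→#102→#105→#104→#103→Hub: 22+9+4+23+11+35 = 104
Hub→#101→#103→#102→#104→#105→Hub: 22+32+30+19+23+12 = 138
Hub→#101→#103→#102→#105→#104→Hub: 22+32+30+4+23+24 = 135
Hub→#101→#103→#104→#102→#105→Hub: 22+32+11+19+4+12 = 100
Hub→#101→#103→#104→#105→#102→Hub: 22+32+11+23+4+13 = 105
Hub→#101→#103→#105→#102→#104→Hub: 22+32+34+4+19+24 = 135
Hub→#101→#103→#105→#104→#102→Hub: 22+32+34+23+19+13 = 143
Hub→#101→#104→#102→#103→#105→Hub: 22+28+19+30+34+12 = 145
Hub→#101→#104→#102→#105→#103→Hub: 22+28+19+4+34+35 = 142
… (46 more)
Hub→#104→#103→#101→#102→#105→Hub: 24+11+32+9+4+12 = 92  ← best
The minimum is 92.
One optimal route: Hub → #104 → #103 → #101 → #102 → #105 → Hub (or its reverse).

92 — the shortest possible round trip.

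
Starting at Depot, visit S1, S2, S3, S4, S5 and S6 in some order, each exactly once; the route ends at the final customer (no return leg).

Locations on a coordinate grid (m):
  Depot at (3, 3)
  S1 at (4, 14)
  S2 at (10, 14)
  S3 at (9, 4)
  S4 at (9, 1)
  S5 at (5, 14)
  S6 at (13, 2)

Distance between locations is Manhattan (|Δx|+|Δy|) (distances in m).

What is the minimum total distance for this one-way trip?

There are 6! = 720 possible orderings.
Depot→S1→S2→S3→S4→S5→S6: 12+6+11+3+17+20 = 69
Depot→S1→S2→S3→S4→S6→S5: 12+6+11+3+5+20 = 57
Depot→S1→S2→S3→S5→S4→S6: 12+6+11+14+17+5 = 65
Depot→S1→S2→S3→S5→S6→S4: 12+6+11+14+20+5 = 68
Depot→S1→S2→S3→S6→S4→S5: 12+6+11+6+5+17 = 57
Depot→S1→S2→S3→S6→S5→S4: 12+6+11+6+20+17 = 72
Depot→S1→S2→S4→S3→S5→S6: 12+6+14+3+14+20 = 69
Depot→S1→S2→S4→S3→S6→S5: 12+6+14+3+6+20 = 61
… (712 more)
Depot→S3→S4→S6→S2→S5→S1: 7+3+5+15+5+1 = 36  ← best
The minimum is 36.
One shortest path: Depot → S3 → S4 → S6 → S2 → S5 → S1.

Shortest open route: 36 m.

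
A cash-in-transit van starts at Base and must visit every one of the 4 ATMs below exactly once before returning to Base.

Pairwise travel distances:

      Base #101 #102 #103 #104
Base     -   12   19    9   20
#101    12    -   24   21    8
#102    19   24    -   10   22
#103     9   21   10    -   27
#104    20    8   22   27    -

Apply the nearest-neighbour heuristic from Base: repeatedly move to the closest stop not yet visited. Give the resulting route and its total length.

Nearest-neighbour total = 61; route Base → #103 → #102 → #104 → #101 → Base.

Base → [#103:9 / #101:12 / #102:19 / #104:20] → #103 (9)
#103 → [#102:10 / #101:21 / #104:27] → #102 (10)
#102 → [#104:22 / #101:24] → #104 (22)
#104 → [#101:8] → #101 (8)
Return #101→Base: 12.
Total = 9 + 10 + 22 + 8 + 12 = 61.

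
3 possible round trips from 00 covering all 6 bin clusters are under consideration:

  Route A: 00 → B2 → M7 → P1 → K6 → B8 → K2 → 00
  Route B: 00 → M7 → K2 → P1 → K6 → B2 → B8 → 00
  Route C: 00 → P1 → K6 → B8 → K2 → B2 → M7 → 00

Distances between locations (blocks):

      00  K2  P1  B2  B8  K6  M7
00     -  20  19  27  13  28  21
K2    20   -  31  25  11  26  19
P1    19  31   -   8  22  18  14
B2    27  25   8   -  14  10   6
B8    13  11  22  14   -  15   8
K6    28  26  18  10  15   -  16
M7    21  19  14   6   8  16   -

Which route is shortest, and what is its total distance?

Route A: 27 + 6 + 14 + 18 + 15 + 11 + 20 = 111
Route B: 21 + 19 + 31 + 18 + 10 + 14 + 13 = 126
Route C: 19 + 18 + 15 + 11 + 25 + 6 + 21 = 115

111 blocks — Route A is the shortest.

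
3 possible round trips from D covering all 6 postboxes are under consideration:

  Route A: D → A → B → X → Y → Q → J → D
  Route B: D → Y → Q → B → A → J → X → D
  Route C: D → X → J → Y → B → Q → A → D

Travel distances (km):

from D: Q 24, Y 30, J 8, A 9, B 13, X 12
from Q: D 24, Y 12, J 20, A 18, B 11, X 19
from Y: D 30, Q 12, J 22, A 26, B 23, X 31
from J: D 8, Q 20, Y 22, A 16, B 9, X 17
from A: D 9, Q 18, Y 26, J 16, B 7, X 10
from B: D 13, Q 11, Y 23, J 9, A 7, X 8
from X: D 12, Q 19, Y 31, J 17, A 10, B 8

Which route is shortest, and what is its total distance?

Route A: 9 + 7 + 8 + 31 + 12 + 20 + 8 = 95
Route B: 30 + 12 + 11 + 7 + 16 + 17 + 12 = 105
Route C: 12 + 17 + 22 + 23 + 11 + 18 + 9 = 112

Shortest is Route A, total 95 km.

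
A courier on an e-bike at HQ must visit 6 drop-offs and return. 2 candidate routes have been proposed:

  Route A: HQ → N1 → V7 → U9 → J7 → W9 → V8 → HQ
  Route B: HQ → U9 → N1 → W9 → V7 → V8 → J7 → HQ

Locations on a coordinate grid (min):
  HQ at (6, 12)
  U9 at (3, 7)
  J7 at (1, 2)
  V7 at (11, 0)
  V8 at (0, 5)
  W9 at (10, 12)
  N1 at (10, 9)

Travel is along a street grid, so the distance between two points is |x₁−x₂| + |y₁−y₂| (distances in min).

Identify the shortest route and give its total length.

Route A: 7 + 10 + 15 + 7 + 19 + 17 + 13 = 88
Route B: 8 + 9 + 3 + 13 + 16 + 4 + 15 = 68

Shortest is Route B, total 68 min.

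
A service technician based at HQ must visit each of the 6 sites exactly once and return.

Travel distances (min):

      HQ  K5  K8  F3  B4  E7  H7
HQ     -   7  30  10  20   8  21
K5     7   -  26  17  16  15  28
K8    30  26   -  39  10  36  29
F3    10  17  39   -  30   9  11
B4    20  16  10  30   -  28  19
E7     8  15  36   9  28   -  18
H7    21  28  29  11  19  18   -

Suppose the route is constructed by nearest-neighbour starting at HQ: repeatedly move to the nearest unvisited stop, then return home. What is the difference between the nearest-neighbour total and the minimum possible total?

11 min longer than the optimal tour.

HQ: K5=7, E7=8, F3=10, B4=20, H7=21, K8=30 ⇒ K5
K5: E7=15, B4=16, F3=17, K8=26, H7=28 ⇒ E7
E7: F3=9, H7=18, B4=28, K8=36 ⇒ F3
F3: H7=11, B4=30, K8=39 ⇒ H7
H7: B4=19, K8=29 ⇒ B4
B4: K8=10 ⇒ K8
NN route HQ → K5 → E7 → F3 → H7 → B4 → K8 → HQ costs 101.
Optimal: HQ → K5 → K8 → B4 → H7 → F3 → E7 → HQ costs 90 (by enumerating all 360 distinct tours).
Excess = 101 − 90 = 11.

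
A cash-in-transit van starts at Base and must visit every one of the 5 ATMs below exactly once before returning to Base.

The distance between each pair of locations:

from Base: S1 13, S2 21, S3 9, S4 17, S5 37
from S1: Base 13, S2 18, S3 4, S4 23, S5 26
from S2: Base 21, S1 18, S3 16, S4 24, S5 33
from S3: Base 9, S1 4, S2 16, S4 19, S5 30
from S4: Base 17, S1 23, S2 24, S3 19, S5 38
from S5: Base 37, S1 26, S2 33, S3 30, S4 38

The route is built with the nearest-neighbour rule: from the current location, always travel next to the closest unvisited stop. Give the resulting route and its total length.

At Base the remaining stops are S3 9, S1 13, S4 17, S2 21, S5 37; go to S3.
At S3 the remaining stops are S1 4, S2 16, S4 19, S5 30; go to S1.
At S1 the remaining stops are S2 18, S4 23, S5 26; go to S2.
At S2 the remaining stops are S4 24, S5 33; go to S4.
At S4 the remaining stops are S5 38; go to S5.
Return S5→Base: 37.
Total = 9 + 4 + 18 + 24 + 38 + 37 = 130.

130 along Base → S3 → S1 → S2 → S4 → S5 → Base.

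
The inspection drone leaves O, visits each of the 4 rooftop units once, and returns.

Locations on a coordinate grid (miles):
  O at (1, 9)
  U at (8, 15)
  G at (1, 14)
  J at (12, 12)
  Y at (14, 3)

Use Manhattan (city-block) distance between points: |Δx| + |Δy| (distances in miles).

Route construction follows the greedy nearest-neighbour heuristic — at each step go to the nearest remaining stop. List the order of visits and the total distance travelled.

From O: distances to unvisited — G=5, U=13, J=14, Y=19. Nearest is G (5).
From G: distances to unvisited — U=8, J=13, Y=24. Nearest is U (8).
From U: distances to unvisited — J=7, Y=18. Nearest is J (7).
From J: distances to unvisited — Y=11. Nearest is Y (11).
Return Y→O: 19.
Total = 5 + 8 + 7 + 11 + 19 = 50.

Total distance 50 miles via the nearest-neighbour route O → G → U → J → Y → O.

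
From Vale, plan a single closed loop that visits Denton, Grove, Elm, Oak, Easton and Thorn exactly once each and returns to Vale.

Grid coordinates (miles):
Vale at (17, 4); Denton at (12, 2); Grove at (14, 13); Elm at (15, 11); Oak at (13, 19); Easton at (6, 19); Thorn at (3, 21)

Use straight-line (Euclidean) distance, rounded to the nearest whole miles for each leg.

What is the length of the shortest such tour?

With 6 stops there are 6!/2 = 360 distinct round trips (a route and its reverse cost the same).
Vale→Denton→Grove→Elm→Oak→Easton→Thorn→Vale: 5+11+2+8+7+4+22 = 59
Vale→Denton→Grove→Elm→Oak→Thorn→Easton→Vale: 5+11+2+8+10+4+19 = 59
Vale→Denton→Grove→Elm→Easton→Oak→Thorn→Vale: 5+11+2+12+7+10+22 = 69
Vale→Denton→Grove→Elm→Easton→Thorn→Oak→Vale: 5+11+2+12+4+10+16 = 60
Vale→Denton→Grove→Elm→Thorn→Oak→Easton→Vale: 5+11+2+16+10+7+19 = 70
Vale→Denton→Grove→Elm→Thorn→Easton→Oak→Vale: 5+11+2+16+4+7+16 = 61
Vale→Denton→Grove→Oak→Elm→Easton→Thorn→Vale: 5+11+6+8+12+4+22 = 68
Vale→Denton→Grove→Oak→Elm→Thorn→Easton→Vale: 5+11+6+8+16+4+19 = 69
… (352 more)
Vale→Denton→Easton→Thorn→Oak→Grove→Elm→Vale: 5+18+4+10+6+2+7 = 52  ← best
The minimum is 52.
One optimal route: Vale → Denton → Easton → Thorn → Oak → Grove → Elm → Vale (or its reverse).

Shortest round trip = 52 miles.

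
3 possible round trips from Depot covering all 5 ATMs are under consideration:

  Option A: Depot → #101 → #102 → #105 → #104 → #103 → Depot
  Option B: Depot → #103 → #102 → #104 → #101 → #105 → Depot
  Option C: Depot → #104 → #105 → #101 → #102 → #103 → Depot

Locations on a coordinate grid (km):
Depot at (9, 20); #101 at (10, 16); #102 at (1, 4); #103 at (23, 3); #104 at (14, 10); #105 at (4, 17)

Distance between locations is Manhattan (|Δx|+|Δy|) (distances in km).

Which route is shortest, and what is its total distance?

98 km — Option B is the shortest.

Option A: 5 + 21 + 16 + 17 + 16 + 31 = 106
Option B: 31 + 23 + 19 + 10 + 7 + 8 = 98
Option C: 15 + 17 + 7 + 21 + 23 + 31 = 114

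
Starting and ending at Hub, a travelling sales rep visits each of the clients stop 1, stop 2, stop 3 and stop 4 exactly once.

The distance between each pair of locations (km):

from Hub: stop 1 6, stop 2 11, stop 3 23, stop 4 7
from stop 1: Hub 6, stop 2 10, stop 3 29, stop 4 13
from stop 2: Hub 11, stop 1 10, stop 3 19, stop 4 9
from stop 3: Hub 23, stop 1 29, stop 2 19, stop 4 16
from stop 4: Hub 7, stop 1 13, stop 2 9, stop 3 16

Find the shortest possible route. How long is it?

Shortest round trip = 58 km.

Hub → stop 1 → stop 2 → stop 3 → stop 4 → Hub: 6+10+19+16+7 = 58
Hub → stop 1 → stop 2 → stop 4 → stop 3 → Hub: 6+10+9+16+23 = 64
Hub → stop 1 → stop 3 → stop 2 → stop 4 → Hub: 6+29+19+9+7 = 70
Hub → stop 1 → stop 3 → stop 4 → stop 2 → Hub: 6+29+16+9+11 = 71
Hub → stop 1 → stop 4 → stop 2 → stop 3 → Hub: 6+13+9+19+23 = 70
Hub → stop 1 → stop 4 → stop 3 → stop 2 → Hub: 6+13+16+19+11 = 65
Hub → stop 2 → stop 1 → stop 3 → stop 4 → Hub: 11+10+29+16+7 = 73
Hub → stop 2 → stop 1 → stop 4 → stop 3 → Hub: 11+10+13+16+23 = 73
Hub → stop 2 → stop 3 → stop 1 → stop 4 → Hub: 11+19+29+13+7 = 79
Hub → stop 2 → stop 4 → stop 1 → stop 3 → Hub: 11+9+13+29+23 = 85
Hub → stop 3 → stop 1 → stop 2 → stop 4 → Hub: 23+29+10+9+7 = 78
Hub → stop 3 → stop 2 → stop 1 → stop 4 → Hub: 23+19+10+13+7 = 72
The minimum is 58.
One optimal route: Hub → stop 1 → stop 2 → stop 3 → stop 4 → Hub (or its reverse).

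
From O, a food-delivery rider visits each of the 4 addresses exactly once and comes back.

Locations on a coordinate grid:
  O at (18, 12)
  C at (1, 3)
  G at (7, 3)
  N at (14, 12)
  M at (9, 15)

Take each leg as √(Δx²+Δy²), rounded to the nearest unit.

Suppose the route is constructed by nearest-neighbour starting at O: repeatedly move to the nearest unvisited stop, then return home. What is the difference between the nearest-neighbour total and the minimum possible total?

From O: N=4, M=9, G=14, C=19 → choose N (4).
From N: M=6, G=11, C=16 → choose M (6).
From M: G=12, C=14 → choose G (12).
From G: C=6 → choose C (6).
NN route O → N → M → G → C → O costs 47.
Optimal: O → G → C → M → N → O costs 44 (by enumerating all 12 distinct tours).
Excess = 47 − 44 = 3.

The nearest-neighbour route is 3 longer than optimal.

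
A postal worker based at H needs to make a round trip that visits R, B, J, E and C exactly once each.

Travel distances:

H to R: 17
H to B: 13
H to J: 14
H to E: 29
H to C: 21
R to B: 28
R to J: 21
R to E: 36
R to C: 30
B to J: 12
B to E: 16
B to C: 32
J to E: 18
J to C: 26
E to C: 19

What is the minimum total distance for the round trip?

With 5 stops there are 5!/2 = 60 distinct round trips (a route and its reverse cost the same).
H-R-B-J-E-C-H: 17+28+12+18+19+21 = 115
H-R-B-J-C-E-H: 17+28+12+26+19+29 = 131
H-R-B-E-J-C-H: 17+28+16+18+26+21 = 126
H-R-B-E-C-J-H: 17+28+16+19+26+14 = 120
H-R-B-C-J-E-H: 17+28+32+26+18+29 = 150
H-R-B-C-E-J-H: 17+28+32+19+18+14 = 128
H-R-J-B-E-C-H: 17+21+12+16+19+21 = 106
H-R-J-B-C-E-H: 17+21+12+32+19+29 = 130
H-R-J-E-B-C-H: 17+21+18+16+32+21 = 125
H-R-J-E-C-B-H: 17+21+18+19+32+13 = 120
H-R-J-C-B-E-H: 17+21+26+32+16+29 = 141
H-R-J-C-E-B-H: 17+21+26+19+16+13 = 112
H-R-E-B-J-C-H: 17+36+16+12+26+21 = 128
H-R-E-B-C-J-H: 17+36+16+32+26+14 = 141
… (46 more)
The minimum is 106.
One optimal route: H → R → J → B → E → C → H (or its reverse).

Minimum total distance: 106.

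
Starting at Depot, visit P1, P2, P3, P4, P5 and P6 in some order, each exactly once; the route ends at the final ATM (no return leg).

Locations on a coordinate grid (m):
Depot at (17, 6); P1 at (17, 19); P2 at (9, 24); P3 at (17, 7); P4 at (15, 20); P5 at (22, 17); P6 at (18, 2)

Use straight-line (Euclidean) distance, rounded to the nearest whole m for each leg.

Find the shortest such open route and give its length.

There are 6! = 720 possible orderings.
Depot→P1→P2→P3→P4→P5→P6: 13+9+19+13+8+16 = 78
Depot→P1→P2→P3→P4→P6→P5: 13+9+19+13+18+16 = 88
Depot→P1→P2→P3→P5→P4→P6: 13+9+19+11+8+18 = 78
Depot→P1→P2→P3→P5→P6→P4: 13+9+19+11+16+18 = 86
Depot→P1→P2→P3→P6→P4→P5: 13+9+19+5+18+8 = 72
Depot→P1→P2→P3→P6→P5→P4: 13+9+19+5+16+8 = 70
Depot→P1→P2→P4→P3→P5→P6: 13+9+7+13+11+16 = 69
Depot→P1→P2→P4→P3→P6→P5: 13+9+7+13+5+16 = 63
… (712 more)
Depot→P6→P3→P5→P1→P4→P2: 4+5+11+5+2+7 = 34  ← best
The minimum is 34.
One shortest path: Depot → P6 → P3 → P5 → P1 → P4 → P2.

Minimum one-way distance = 34 m.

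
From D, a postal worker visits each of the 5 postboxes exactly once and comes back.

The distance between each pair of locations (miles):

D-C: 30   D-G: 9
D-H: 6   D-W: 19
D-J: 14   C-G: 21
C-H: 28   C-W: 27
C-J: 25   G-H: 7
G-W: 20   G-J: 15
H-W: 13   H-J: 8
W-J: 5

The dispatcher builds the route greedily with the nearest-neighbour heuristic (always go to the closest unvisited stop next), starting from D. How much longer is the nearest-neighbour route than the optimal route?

D: H=6, G=9, J=14, W=19, C=30 ⇒ H
H: G=7, J=8, W=13, C=28 ⇒ G
G: J=15, W=20, C=21 ⇒ J
J: W=5, C=25 ⇒ W
W: C=27 ⇒ C
NN route D → H → G → J → W → C → D costs 90.
Optimal: D → G → C → W → J → H → D costs 76 (by enumerating all 60 distinct tours).
Excess = 90 − 76 = 14.

14 miles longer than the optimal tour.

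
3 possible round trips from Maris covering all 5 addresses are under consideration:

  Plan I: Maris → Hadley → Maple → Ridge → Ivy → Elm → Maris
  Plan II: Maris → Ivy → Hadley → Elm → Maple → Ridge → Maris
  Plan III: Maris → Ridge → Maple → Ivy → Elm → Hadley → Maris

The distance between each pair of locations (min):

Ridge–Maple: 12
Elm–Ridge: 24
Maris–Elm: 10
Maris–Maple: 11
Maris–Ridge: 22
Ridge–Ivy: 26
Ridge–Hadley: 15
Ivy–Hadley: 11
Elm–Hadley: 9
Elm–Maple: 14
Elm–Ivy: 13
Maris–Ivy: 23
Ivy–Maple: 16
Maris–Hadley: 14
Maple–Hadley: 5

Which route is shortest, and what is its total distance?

Plan I: 14 + 5 + 12 + 26 + 13 + 10 = 80
Plan II: 23 + 11 + 9 + 14 + 12 + 22 = 91
Plan III: 22 + 12 + 16 + 13 + 9 + 14 = 86

80 min — Plan I is the shortest.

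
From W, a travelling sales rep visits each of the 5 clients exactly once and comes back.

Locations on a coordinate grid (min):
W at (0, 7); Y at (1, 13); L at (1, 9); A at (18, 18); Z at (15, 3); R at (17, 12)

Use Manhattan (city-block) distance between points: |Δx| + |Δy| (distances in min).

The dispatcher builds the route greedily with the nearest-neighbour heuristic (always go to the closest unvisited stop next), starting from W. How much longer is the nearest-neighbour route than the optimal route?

From W: L=3, Y=7, Z=19, R=22, A=29 → choose L (3).
From L: Y=4, R=19, Z=20, A=26 → choose Y (4).
From Y: R=17, A=22, Z=24 → choose R (17).
From R: A=7, Z=11 → choose A (7).
From A: Z=18 → choose Z (18).
NN route W → L → Y → R → A → Z → W costs 68.
Optimal: W → L → Y → A → R → Z → W costs 66 (by enumerating all 60 distinct tours).
Excess = 68 − 66 = 2.

Excess over optimum: 2 min.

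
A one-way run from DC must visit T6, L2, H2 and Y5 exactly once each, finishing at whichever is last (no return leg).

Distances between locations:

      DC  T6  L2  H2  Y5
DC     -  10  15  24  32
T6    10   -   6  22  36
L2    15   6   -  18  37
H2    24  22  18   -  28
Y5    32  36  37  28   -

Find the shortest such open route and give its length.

There are 4! = 24 possible orderings.
DC - T6 - L2 - H2 - Y5: 10+6+18+28 = 62
DC - T6 - L2 - Y5 - H2: 10+6+37+28 = 81
DC - T6 - H2 - L2 - Y5: 10+22+18+37 = 87
DC - T6 - H2 - Y5 - L2: 10+22+28+37 = 97
DC - T6 - Y5 - L2 - H2: 10+36+37+18 = 101
DC - T6 - Y5 - H2 - L2: 10+36+28+18 = 92
DC - L2 - T6 - H2 - Y5: 15+6+22+28 = 71
DC - L2 - T6 - Y5 - H2: 15+6+36+28 = 85
DC - L2 - H2 - T6 - Y5: 15+18+22+36 = 91
DC - L2 - H2 - Y5 - T6: 15+18+28+36 = 97
DC - L2 - Y5 - T6 - H2: 15+37+36+22 = 110
DC - L2 - Y5 - H2 - T6: 15+37+28+22 = 102
DC - H2 - T6 - L2 - Y5: 24+22+6+37 = 89
DC - H2 - T6 - Y5 - L2: 24+22+36+37 = 119
… (10 more)
The minimum is 62.
One shortest path: DC → T6 → L2 → H2 → Y5.

Shortest open route: 62.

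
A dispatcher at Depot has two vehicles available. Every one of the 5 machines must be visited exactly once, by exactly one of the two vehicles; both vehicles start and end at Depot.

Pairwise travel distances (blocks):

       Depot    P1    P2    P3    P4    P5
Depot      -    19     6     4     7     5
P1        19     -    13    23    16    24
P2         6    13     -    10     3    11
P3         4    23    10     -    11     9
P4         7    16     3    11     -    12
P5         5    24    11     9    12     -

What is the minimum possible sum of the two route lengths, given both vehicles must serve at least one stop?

Check every non-empty split of the stops between the two vehicles; for each half take its own optimal tour:
  {P1} + {P2, P3, P4, P5}: 38 + 34 = 72
  {P2} + {P1, P3, P4, P5}: 12 + 60 = 72
  {P1, P2} + {P3, P4, P5}: 38 + 32 = 70
  {P3} + {P1, P2, P4, P5}: 8 + 52 = 60
  {P1, P3} + {P2, P4, P5}: 46 + 26 = 72
  {P2, P3} + {P1, P4, P5}: 20 + 52 = 72
  … (15 splits in total)
Best: vehicle 1 Depot → P3 → Depot = 8; vehicle 2 Depot → P1 → P2 → P4 → P5 → Depot = 52; combined 60.

60 blocks — the smallest possible combined total.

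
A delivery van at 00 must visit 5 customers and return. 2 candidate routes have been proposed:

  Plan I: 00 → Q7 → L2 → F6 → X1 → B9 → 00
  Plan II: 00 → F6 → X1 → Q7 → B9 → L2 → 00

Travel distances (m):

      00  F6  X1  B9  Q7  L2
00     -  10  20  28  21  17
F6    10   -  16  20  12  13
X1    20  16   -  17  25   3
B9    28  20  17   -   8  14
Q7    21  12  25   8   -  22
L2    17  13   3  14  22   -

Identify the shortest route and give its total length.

90 m — Plan II is the shortest.

Plan I: 21 + 22 + 13 + 16 + 17 + 28 = 117
Plan II: 10 + 16 + 25 + 8 + 14 + 17 = 90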